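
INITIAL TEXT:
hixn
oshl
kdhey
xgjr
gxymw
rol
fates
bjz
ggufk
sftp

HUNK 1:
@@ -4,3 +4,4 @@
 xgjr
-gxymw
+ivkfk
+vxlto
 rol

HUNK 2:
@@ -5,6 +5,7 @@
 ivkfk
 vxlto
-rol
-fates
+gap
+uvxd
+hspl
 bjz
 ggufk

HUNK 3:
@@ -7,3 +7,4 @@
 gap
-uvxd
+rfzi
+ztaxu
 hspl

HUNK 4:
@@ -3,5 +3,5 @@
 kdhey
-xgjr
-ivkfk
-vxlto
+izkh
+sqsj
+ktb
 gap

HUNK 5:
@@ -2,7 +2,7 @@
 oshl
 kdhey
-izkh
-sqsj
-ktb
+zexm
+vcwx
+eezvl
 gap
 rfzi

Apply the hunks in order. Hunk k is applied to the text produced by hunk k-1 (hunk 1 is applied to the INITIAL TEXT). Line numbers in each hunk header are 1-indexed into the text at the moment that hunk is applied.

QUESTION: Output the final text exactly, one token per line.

Hunk 1: at line 4 remove [gxymw] add [ivkfk,vxlto] -> 11 lines: hixn oshl kdhey xgjr ivkfk vxlto rol fates bjz ggufk sftp
Hunk 2: at line 5 remove [rol,fates] add [gap,uvxd,hspl] -> 12 lines: hixn oshl kdhey xgjr ivkfk vxlto gap uvxd hspl bjz ggufk sftp
Hunk 3: at line 7 remove [uvxd] add [rfzi,ztaxu] -> 13 lines: hixn oshl kdhey xgjr ivkfk vxlto gap rfzi ztaxu hspl bjz ggufk sftp
Hunk 4: at line 3 remove [xgjr,ivkfk,vxlto] add [izkh,sqsj,ktb] -> 13 lines: hixn oshl kdhey izkh sqsj ktb gap rfzi ztaxu hspl bjz ggufk sftp
Hunk 5: at line 2 remove [izkh,sqsj,ktb] add [zexm,vcwx,eezvl] -> 13 lines: hixn oshl kdhey zexm vcwx eezvl gap rfzi ztaxu hspl bjz ggufk sftp

Answer: hixn
oshl
kdhey
zexm
vcwx
eezvl
gap
rfzi
ztaxu
hspl
bjz
ggufk
sftp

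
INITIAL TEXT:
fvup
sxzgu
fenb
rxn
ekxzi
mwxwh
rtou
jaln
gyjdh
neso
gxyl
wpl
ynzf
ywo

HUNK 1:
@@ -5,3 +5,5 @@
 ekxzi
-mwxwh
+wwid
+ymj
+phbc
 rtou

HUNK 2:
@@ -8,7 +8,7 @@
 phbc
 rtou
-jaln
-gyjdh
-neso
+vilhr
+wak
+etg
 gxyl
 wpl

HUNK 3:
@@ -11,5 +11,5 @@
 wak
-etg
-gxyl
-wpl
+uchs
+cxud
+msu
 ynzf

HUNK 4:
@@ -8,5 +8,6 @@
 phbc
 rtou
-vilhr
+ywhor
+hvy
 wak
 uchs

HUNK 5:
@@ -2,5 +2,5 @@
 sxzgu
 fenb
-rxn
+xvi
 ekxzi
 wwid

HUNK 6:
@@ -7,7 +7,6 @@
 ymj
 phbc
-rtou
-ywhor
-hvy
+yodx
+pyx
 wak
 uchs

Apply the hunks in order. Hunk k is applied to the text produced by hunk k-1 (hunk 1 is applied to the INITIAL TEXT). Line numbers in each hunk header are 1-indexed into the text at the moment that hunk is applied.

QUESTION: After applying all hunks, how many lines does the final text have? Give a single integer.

Hunk 1: at line 5 remove [mwxwh] add [wwid,ymj,phbc] -> 16 lines: fvup sxzgu fenb rxn ekxzi wwid ymj phbc rtou jaln gyjdh neso gxyl wpl ynzf ywo
Hunk 2: at line 8 remove [jaln,gyjdh,neso] add [vilhr,wak,etg] -> 16 lines: fvup sxzgu fenb rxn ekxzi wwid ymj phbc rtou vilhr wak etg gxyl wpl ynzf ywo
Hunk 3: at line 11 remove [etg,gxyl,wpl] add [uchs,cxud,msu] -> 16 lines: fvup sxzgu fenb rxn ekxzi wwid ymj phbc rtou vilhr wak uchs cxud msu ynzf ywo
Hunk 4: at line 8 remove [vilhr] add [ywhor,hvy] -> 17 lines: fvup sxzgu fenb rxn ekxzi wwid ymj phbc rtou ywhor hvy wak uchs cxud msu ynzf ywo
Hunk 5: at line 2 remove [rxn] add [xvi] -> 17 lines: fvup sxzgu fenb xvi ekxzi wwid ymj phbc rtou ywhor hvy wak uchs cxud msu ynzf ywo
Hunk 6: at line 7 remove [rtou,ywhor,hvy] add [yodx,pyx] -> 16 lines: fvup sxzgu fenb xvi ekxzi wwid ymj phbc yodx pyx wak uchs cxud msu ynzf ywo
Final line count: 16

Answer: 16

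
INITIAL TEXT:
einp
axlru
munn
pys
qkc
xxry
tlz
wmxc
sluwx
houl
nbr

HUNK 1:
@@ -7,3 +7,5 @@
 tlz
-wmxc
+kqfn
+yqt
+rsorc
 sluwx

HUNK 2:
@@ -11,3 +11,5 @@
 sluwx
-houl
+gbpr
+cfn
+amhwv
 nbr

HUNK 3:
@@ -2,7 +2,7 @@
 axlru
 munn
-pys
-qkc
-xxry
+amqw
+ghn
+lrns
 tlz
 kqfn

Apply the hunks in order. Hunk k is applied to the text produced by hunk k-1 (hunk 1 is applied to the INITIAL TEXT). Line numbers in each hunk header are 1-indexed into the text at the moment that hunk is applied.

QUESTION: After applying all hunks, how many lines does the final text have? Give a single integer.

Answer: 15

Derivation:
Hunk 1: at line 7 remove [wmxc] add [kqfn,yqt,rsorc] -> 13 lines: einp axlru munn pys qkc xxry tlz kqfn yqt rsorc sluwx houl nbr
Hunk 2: at line 11 remove [houl] add [gbpr,cfn,amhwv] -> 15 lines: einp axlru munn pys qkc xxry tlz kqfn yqt rsorc sluwx gbpr cfn amhwv nbr
Hunk 3: at line 2 remove [pys,qkc,xxry] add [amqw,ghn,lrns] -> 15 lines: einp axlru munn amqw ghn lrns tlz kqfn yqt rsorc sluwx gbpr cfn amhwv nbr
Final line count: 15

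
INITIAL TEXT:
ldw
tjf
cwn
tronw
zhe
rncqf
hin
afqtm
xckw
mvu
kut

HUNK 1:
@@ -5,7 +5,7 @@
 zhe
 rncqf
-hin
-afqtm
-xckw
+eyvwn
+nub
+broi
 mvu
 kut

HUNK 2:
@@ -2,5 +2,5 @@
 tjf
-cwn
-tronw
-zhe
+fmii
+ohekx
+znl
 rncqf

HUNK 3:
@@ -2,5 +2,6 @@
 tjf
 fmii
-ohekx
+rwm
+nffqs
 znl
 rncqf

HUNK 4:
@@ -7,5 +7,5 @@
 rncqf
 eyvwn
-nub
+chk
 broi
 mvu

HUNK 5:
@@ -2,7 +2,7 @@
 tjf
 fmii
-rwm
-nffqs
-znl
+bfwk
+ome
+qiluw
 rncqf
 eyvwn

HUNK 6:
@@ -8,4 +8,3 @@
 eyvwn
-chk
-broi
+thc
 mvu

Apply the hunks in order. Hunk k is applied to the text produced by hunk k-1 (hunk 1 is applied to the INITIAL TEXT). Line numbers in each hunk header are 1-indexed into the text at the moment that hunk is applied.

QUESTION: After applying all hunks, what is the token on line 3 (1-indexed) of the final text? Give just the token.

Hunk 1: at line 5 remove [hin,afqtm,xckw] add [eyvwn,nub,broi] -> 11 lines: ldw tjf cwn tronw zhe rncqf eyvwn nub broi mvu kut
Hunk 2: at line 2 remove [cwn,tronw,zhe] add [fmii,ohekx,znl] -> 11 lines: ldw tjf fmii ohekx znl rncqf eyvwn nub broi mvu kut
Hunk 3: at line 2 remove [ohekx] add [rwm,nffqs] -> 12 lines: ldw tjf fmii rwm nffqs znl rncqf eyvwn nub broi mvu kut
Hunk 4: at line 7 remove [nub] add [chk] -> 12 lines: ldw tjf fmii rwm nffqs znl rncqf eyvwn chk broi mvu kut
Hunk 5: at line 2 remove [rwm,nffqs,znl] add [bfwk,ome,qiluw] -> 12 lines: ldw tjf fmii bfwk ome qiluw rncqf eyvwn chk broi mvu kut
Hunk 6: at line 8 remove [chk,broi] add [thc] -> 11 lines: ldw tjf fmii bfwk ome qiluw rncqf eyvwn thc mvu kut
Final line 3: fmii

Answer: fmii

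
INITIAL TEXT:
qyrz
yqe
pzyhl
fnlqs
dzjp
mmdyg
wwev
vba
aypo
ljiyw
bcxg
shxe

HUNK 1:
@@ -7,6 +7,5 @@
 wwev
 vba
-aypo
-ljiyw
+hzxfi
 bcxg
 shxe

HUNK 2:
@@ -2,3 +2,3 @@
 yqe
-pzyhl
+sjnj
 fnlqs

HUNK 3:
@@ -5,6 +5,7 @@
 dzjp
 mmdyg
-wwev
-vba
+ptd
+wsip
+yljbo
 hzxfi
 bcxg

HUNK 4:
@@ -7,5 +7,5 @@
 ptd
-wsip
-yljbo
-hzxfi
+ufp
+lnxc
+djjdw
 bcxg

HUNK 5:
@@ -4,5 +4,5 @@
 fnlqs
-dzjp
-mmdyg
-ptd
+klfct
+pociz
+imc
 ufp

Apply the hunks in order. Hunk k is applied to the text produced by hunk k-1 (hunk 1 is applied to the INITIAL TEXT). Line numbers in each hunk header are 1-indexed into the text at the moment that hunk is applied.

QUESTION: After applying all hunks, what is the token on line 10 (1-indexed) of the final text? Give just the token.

Answer: djjdw

Derivation:
Hunk 1: at line 7 remove [aypo,ljiyw] add [hzxfi] -> 11 lines: qyrz yqe pzyhl fnlqs dzjp mmdyg wwev vba hzxfi bcxg shxe
Hunk 2: at line 2 remove [pzyhl] add [sjnj] -> 11 lines: qyrz yqe sjnj fnlqs dzjp mmdyg wwev vba hzxfi bcxg shxe
Hunk 3: at line 5 remove [wwev,vba] add [ptd,wsip,yljbo] -> 12 lines: qyrz yqe sjnj fnlqs dzjp mmdyg ptd wsip yljbo hzxfi bcxg shxe
Hunk 4: at line 7 remove [wsip,yljbo,hzxfi] add [ufp,lnxc,djjdw] -> 12 lines: qyrz yqe sjnj fnlqs dzjp mmdyg ptd ufp lnxc djjdw bcxg shxe
Hunk 5: at line 4 remove [dzjp,mmdyg,ptd] add [klfct,pociz,imc] -> 12 lines: qyrz yqe sjnj fnlqs klfct pociz imc ufp lnxc djjdw bcxg shxe
Final line 10: djjdw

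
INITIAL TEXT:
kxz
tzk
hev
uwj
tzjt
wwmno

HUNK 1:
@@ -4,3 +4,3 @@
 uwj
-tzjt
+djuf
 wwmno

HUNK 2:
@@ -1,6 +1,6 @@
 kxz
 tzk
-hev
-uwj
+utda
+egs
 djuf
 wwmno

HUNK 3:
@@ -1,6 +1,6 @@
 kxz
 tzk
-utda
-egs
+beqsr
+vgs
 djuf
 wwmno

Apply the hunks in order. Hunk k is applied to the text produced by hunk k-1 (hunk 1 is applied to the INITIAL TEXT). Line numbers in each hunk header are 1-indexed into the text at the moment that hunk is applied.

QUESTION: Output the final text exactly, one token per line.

Answer: kxz
tzk
beqsr
vgs
djuf
wwmno

Derivation:
Hunk 1: at line 4 remove [tzjt] add [djuf] -> 6 lines: kxz tzk hev uwj djuf wwmno
Hunk 2: at line 1 remove [hev,uwj] add [utda,egs] -> 6 lines: kxz tzk utda egs djuf wwmno
Hunk 3: at line 1 remove [utda,egs] add [beqsr,vgs] -> 6 lines: kxz tzk beqsr vgs djuf wwmno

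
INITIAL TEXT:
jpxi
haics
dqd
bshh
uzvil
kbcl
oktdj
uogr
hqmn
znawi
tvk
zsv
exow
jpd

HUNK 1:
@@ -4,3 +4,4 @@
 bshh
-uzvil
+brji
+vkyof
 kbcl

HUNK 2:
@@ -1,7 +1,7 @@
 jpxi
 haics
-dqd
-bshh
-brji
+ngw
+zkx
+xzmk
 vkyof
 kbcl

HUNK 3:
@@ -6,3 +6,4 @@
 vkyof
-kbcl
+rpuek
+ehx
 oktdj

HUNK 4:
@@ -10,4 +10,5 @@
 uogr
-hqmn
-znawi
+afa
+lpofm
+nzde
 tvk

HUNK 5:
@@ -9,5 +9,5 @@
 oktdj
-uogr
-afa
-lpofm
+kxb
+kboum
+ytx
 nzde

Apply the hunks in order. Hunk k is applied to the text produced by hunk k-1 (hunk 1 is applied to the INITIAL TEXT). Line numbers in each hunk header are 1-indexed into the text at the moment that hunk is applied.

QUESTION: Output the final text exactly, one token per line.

Answer: jpxi
haics
ngw
zkx
xzmk
vkyof
rpuek
ehx
oktdj
kxb
kboum
ytx
nzde
tvk
zsv
exow
jpd

Derivation:
Hunk 1: at line 4 remove [uzvil] add [brji,vkyof] -> 15 lines: jpxi haics dqd bshh brji vkyof kbcl oktdj uogr hqmn znawi tvk zsv exow jpd
Hunk 2: at line 1 remove [dqd,bshh,brji] add [ngw,zkx,xzmk] -> 15 lines: jpxi haics ngw zkx xzmk vkyof kbcl oktdj uogr hqmn znawi tvk zsv exow jpd
Hunk 3: at line 6 remove [kbcl] add [rpuek,ehx] -> 16 lines: jpxi haics ngw zkx xzmk vkyof rpuek ehx oktdj uogr hqmn znawi tvk zsv exow jpd
Hunk 4: at line 10 remove [hqmn,znawi] add [afa,lpofm,nzde] -> 17 lines: jpxi haics ngw zkx xzmk vkyof rpuek ehx oktdj uogr afa lpofm nzde tvk zsv exow jpd
Hunk 5: at line 9 remove [uogr,afa,lpofm] add [kxb,kboum,ytx] -> 17 lines: jpxi haics ngw zkx xzmk vkyof rpuek ehx oktdj kxb kboum ytx nzde tvk zsv exow jpd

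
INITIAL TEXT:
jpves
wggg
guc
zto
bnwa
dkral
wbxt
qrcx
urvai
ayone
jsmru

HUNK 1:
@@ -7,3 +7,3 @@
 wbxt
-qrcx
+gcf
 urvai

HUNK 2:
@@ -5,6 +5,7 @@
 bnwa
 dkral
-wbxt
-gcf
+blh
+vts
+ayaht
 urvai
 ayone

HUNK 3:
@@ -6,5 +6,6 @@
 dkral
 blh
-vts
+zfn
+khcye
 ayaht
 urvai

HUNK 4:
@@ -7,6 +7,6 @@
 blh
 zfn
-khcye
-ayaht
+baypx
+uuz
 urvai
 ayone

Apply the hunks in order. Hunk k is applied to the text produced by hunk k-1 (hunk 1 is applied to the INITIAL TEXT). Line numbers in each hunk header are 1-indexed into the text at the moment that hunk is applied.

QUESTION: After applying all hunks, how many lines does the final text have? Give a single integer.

Hunk 1: at line 7 remove [qrcx] add [gcf] -> 11 lines: jpves wggg guc zto bnwa dkral wbxt gcf urvai ayone jsmru
Hunk 2: at line 5 remove [wbxt,gcf] add [blh,vts,ayaht] -> 12 lines: jpves wggg guc zto bnwa dkral blh vts ayaht urvai ayone jsmru
Hunk 3: at line 6 remove [vts] add [zfn,khcye] -> 13 lines: jpves wggg guc zto bnwa dkral blh zfn khcye ayaht urvai ayone jsmru
Hunk 4: at line 7 remove [khcye,ayaht] add [baypx,uuz] -> 13 lines: jpves wggg guc zto bnwa dkral blh zfn baypx uuz urvai ayone jsmru
Final line count: 13

Answer: 13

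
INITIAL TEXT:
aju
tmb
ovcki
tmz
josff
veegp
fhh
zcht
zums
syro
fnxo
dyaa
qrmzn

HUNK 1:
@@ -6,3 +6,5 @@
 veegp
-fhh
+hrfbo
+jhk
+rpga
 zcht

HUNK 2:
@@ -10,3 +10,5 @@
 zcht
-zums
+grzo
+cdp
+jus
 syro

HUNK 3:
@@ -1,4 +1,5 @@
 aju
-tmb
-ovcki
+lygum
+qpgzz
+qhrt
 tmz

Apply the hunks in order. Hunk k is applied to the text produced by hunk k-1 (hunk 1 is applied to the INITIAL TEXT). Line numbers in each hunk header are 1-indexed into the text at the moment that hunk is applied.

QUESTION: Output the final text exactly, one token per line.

Answer: aju
lygum
qpgzz
qhrt
tmz
josff
veegp
hrfbo
jhk
rpga
zcht
grzo
cdp
jus
syro
fnxo
dyaa
qrmzn

Derivation:
Hunk 1: at line 6 remove [fhh] add [hrfbo,jhk,rpga] -> 15 lines: aju tmb ovcki tmz josff veegp hrfbo jhk rpga zcht zums syro fnxo dyaa qrmzn
Hunk 2: at line 10 remove [zums] add [grzo,cdp,jus] -> 17 lines: aju tmb ovcki tmz josff veegp hrfbo jhk rpga zcht grzo cdp jus syro fnxo dyaa qrmzn
Hunk 3: at line 1 remove [tmb,ovcki] add [lygum,qpgzz,qhrt] -> 18 lines: aju lygum qpgzz qhrt tmz josff veegp hrfbo jhk rpga zcht grzo cdp jus syro fnxo dyaa qrmzn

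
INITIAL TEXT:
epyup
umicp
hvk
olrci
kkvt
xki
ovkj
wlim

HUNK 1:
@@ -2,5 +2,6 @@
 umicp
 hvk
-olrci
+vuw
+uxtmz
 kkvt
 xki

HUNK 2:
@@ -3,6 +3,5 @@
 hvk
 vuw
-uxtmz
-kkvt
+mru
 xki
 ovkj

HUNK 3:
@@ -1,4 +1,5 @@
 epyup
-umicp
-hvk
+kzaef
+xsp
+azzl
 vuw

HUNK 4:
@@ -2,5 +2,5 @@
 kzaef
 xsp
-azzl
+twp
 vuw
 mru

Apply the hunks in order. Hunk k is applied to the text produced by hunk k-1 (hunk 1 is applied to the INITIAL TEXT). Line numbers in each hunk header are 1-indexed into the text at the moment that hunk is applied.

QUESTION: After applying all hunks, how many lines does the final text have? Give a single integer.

Answer: 9

Derivation:
Hunk 1: at line 2 remove [olrci] add [vuw,uxtmz] -> 9 lines: epyup umicp hvk vuw uxtmz kkvt xki ovkj wlim
Hunk 2: at line 3 remove [uxtmz,kkvt] add [mru] -> 8 lines: epyup umicp hvk vuw mru xki ovkj wlim
Hunk 3: at line 1 remove [umicp,hvk] add [kzaef,xsp,azzl] -> 9 lines: epyup kzaef xsp azzl vuw mru xki ovkj wlim
Hunk 4: at line 2 remove [azzl] add [twp] -> 9 lines: epyup kzaef xsp twp vuw mru xki ovkj wlim
Final line count: 9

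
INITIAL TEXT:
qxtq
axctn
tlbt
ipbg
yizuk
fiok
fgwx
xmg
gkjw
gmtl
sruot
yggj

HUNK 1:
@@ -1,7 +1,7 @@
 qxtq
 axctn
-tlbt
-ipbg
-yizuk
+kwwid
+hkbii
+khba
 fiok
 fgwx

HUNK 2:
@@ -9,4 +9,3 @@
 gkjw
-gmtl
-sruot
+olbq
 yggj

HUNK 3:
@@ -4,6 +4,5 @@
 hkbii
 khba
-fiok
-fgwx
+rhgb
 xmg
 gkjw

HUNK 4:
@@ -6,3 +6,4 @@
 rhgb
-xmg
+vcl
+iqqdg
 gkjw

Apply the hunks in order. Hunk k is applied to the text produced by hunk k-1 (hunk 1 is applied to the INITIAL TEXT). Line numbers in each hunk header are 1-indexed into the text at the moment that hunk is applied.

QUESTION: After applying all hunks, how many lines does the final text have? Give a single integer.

Hunk 1: at line 1 remove [tlbt,ipbg,yizuk] add [kwwid,hkbii,khba] -> 12 lines: qxtq axctn kwwid hkbii khba fiok fgwx xmg gkjw gmtl sruot yggj
Hunk 2: at line 9 remove [gmtl,sruot] add [olbq] -> 11 lines: qxtq axctn kwwid hkbii khba fiok fgwx xmg gkjw olbq yggj
Hunk 3: at line 4 remove [fiok,fgwx] add [rhgb] -> 10 lines: qxtq axctn kwwid hkbii khba rhgb xmg gkjw olbq yggj
Hunk 4: at line 6 remove [xmg] add [vcl,iqqdg] -> 11 lines: qxtq axctn kwwid hkbii khba rhgb vcl iqqdg gkjw olbq yggj
Final line count: 11

Answer: 11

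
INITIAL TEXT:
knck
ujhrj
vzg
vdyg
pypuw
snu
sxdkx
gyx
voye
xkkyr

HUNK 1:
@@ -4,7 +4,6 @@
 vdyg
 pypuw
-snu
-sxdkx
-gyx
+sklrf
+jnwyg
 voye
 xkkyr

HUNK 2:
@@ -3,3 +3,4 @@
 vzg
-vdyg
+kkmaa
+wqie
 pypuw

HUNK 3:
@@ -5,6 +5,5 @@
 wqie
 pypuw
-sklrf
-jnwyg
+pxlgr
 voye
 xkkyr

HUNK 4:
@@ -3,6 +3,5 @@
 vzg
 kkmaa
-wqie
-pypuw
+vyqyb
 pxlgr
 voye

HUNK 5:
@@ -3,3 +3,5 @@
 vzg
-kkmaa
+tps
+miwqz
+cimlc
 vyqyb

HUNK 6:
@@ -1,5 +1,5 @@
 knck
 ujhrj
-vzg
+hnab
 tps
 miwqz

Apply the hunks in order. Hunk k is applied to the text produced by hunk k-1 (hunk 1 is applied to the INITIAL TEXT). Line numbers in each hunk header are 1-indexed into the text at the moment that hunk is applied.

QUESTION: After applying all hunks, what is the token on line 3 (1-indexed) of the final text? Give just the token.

Answer: hnab

Derivation:
Hunk 1: at line 4 remove [snu,sxdkx,gyx] add [sklrf,jnwyg] -> 9 lines: knck ujhrj vzg vdyg pypuw sklrf jnwyg voye xkkyr
Hunk 2: at line 3 remove [vdyg] add [kkmaa,wqie] -> 10 lines: knck ujhrj vzg kkmaa wqie pypuw sklrf jnwyg voye xkkyr
Hunk 3: at line 5 remove [sklrf,jnwyg] add [pxlgr] -> 9 lines: knck ujhrj vzg kkmaa wqie pypuw pxlgr voye xkkyr
Hunk 4: at line 3 remove [wqie,pypuw] add [vyqyb] -> 8 lines: knck ujhrj vzg kkmaa vyqyb pxlgr voye xkkyr
Hunk 5: at line 3 remove [kkmaa] add [tps,miwqz,cimlc] -> 10 lines: knck ujhrj vzg tps miwqz cimlc vyqyb pxlgr voye xkkyr
Hunk 6: at line 1 remove [vzg] add [hnab] -> 10 lines: knck ujhrj hnab tps miwqz cimlc vyqyb pxlgr voye xkkyr
Final line 3: hnab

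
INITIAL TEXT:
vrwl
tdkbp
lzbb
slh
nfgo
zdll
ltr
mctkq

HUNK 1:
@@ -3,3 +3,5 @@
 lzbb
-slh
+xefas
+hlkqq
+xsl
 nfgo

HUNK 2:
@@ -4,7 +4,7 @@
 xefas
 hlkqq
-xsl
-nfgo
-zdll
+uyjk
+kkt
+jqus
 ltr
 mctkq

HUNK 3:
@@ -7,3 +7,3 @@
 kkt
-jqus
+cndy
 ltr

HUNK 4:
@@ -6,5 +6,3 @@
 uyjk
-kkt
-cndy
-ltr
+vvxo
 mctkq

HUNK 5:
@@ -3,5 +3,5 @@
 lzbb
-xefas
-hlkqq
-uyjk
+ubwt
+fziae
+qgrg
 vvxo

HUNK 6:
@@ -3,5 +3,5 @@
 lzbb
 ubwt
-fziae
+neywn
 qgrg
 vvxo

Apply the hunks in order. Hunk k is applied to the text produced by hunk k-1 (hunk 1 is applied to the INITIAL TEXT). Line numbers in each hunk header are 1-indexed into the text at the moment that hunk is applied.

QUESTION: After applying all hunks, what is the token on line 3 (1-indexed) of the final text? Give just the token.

Hunk 1: at line 3 remove [slh] add [xefas,hlkqq,xsl] -> 10 lines: vrwl tdkbp lzbb xefas hlkqq xsl nfgo zdll ltr mctkq
Hunk 2: at line 4 remove [xsl,nfgo,zdll] add [uyjk,kkt,jqus] -> 10 lines: vrwl tdkbp lzbb xefas hlkqq uyjk kkt jqus ltr mctkq
Hunk 3: at line 7 remove [jqus] add [cndy] -> 10 lines: vrwl tdkbp lzbb xefas hlkqq uyjk kkt cndy ltr mctkq
Hunk 4: at line 6 remove [kkt,cndy,ltr] add [vvxo] -> 8 lines: vrwl tdkbp lzbb xefas hlkqq uyjk vvxo mctkq
Hunk 5: at line 3 remove [xefas,hlkqq,uyjk] add [ubwt,fziae,qgrg] -> 8 lines: vrwl tdkbp lzbb ubwt fziae qgrg vvxo mctkq
Hunk 6: at line 3 remove [fziae] add [neywn] -> 8 lines: vrwl tdkbp lzbb ubwt neywn qgrg vvxo mctkq
Final line 3: lzbb

Answer: lzbb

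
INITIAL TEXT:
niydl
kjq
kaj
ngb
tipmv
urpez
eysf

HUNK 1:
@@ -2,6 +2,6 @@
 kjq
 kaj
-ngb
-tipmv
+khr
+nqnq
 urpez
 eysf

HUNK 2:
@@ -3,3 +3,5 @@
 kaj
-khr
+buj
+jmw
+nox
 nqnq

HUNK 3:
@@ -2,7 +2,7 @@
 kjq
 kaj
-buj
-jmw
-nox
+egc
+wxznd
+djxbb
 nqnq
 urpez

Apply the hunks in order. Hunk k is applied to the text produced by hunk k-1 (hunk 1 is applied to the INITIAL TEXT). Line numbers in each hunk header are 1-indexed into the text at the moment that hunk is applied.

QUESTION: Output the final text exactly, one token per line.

Hunk 1: at line 2 remove [ngb,tipmv] add [khr,nqnq] -> 7 lines: niydl kjq kaj khr nqnq urpez eysf
Hunk 2: at line 3 remove [khr] add [buj,jmw,nox] -> 9 lines: niydl kjq kaj buj jmw nox nqnq urpez eysf
Hunk 3: at line 2 remove [buj,jmw,nox] add [egc,wxznd,djxbb] -> 9 lines: niydl kjq kaj egc wxznd djxbb nqnq urpez eysf

Answer: niydl
kjq
kaj
egc
wxznd
djxbb
nqnq
urpez
eysf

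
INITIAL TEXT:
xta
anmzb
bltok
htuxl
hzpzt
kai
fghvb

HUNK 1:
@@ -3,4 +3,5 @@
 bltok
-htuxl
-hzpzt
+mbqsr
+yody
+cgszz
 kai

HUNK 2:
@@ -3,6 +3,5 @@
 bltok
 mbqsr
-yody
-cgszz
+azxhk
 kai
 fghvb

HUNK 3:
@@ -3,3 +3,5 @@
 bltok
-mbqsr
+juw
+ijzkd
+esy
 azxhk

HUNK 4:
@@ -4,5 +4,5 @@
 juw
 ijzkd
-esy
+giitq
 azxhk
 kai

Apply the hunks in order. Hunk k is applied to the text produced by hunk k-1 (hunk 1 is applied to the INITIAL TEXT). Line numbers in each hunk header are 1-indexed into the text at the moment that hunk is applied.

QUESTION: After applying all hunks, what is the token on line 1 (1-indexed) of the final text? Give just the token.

Hunk 1: at line 3 remove [htuxl,hzpzt] add [mbqsr,yody,cgszz] -> 8 lines: xta anmzb bltok mbqsr yody cgszz kai fghvb
Hunk 2: at line 3 remove [yody,cgszz] add [azxhk] -> 7 lines: xta anmzb bltok mbqsr azxhk kai fghvb
Hunk 3: at line 3 remove [mbqsr] add [juw,ijzkd,esy] -> 9 lines: xta anmzb bltok juw ijzkd esy azxhk kai fghvb
Hunk 4: at line 4 remove [esy] add [giitq] -> 9 lines: xta anmzb bltok juw ijzkd giitq azxhk kai fghvb
Final line 1: xta

Answer: xta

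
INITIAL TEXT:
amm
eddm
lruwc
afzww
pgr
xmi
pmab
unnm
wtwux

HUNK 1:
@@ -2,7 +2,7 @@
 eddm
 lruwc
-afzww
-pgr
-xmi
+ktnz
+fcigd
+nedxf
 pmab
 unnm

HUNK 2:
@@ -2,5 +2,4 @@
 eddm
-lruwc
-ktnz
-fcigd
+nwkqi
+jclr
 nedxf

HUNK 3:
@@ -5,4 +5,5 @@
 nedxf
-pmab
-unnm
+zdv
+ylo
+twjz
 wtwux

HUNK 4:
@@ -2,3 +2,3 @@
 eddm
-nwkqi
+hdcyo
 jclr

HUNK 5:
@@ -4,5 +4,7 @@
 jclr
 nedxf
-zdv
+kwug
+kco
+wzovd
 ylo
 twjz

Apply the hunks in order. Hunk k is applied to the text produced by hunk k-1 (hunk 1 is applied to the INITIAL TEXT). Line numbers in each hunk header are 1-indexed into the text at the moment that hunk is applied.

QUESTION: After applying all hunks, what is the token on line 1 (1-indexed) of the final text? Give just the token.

Answer: amm

Derivation:
Hunk 1: at line 2 remove [afzww,pgr,xmi] add [ktnz,fcigd,nedxf] -> 9 lines: amm eddm lruwc ktnz fcigd nedxf pmab unnm wtwux
Hunk 2: at line 2 remove [lruwc,ktnz,fcigd] add [nwkqi,jclr] -> 8 lines: amm eddm nwkqi jclr nedxf pmab unnm wtwux
Hunk 3: at line 5 remove [pmab,unnm] add [zdv,ylo,twjz] -> 9 lines: amm eddm nwkqi jclr nedxf zdv ylo twjz wtwux
Hunk 4: at line 2 remove [nwkqi] add [hdcyo] -> 9 lines: amm eddm hdcyo jclr nedxf zdv ylo twjz wtwux
Hunk 5: at line 4 remove [zdv] add [kwug,kco,wzovd] -> 11 lines: amm eddm hdcyo jclr nedxf kwug kco wzovd ylo twjz wtwux
Final line 1: amm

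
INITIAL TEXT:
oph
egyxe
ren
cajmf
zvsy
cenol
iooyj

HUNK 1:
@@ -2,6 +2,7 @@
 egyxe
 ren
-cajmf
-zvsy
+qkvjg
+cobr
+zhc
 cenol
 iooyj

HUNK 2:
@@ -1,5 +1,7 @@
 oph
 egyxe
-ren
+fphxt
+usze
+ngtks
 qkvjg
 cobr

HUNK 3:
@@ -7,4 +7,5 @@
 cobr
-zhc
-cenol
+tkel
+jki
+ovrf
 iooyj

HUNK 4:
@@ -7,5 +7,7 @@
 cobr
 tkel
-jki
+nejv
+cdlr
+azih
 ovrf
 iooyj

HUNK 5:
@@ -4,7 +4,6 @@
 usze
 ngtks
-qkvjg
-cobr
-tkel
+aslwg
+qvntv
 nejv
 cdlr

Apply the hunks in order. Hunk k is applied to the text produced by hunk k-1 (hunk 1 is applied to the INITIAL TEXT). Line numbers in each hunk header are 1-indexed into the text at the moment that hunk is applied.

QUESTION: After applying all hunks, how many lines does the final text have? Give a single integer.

Hunk 1: at line 2 remove [cajmf,zvsy] add [qkvjg,cobr,zhc] -> 8 lines: oph egyxe ren qkvjg cobr zhc cenol iooyj
Hunk 2: at line 1 remove [ren] add [fphxt,usze,ngtks] -> 10 lines: oph egyxe fphxt usze ngtks qkvjg cobr zhc cenol iooyj
Hunk 3: at line 7 remove [zhc,cenol] add [tkel,jki,ovrf] -> 11 lines: oph egyxe fphxt usze ngtks qkvjg cobr tkel jki ovrf iooyj
Hunk 4: at line 7 remove [jki] add [nejv,cdlr,azih] -> 13 lines: oph egyxe fphxt usze ngtks qkvjg cobr tkel nejv cdlr azih ovrf iooyj
Hunk 5: at line 4 remove [qkvjg,cobr,tkel] add [aslwg,qvntv] -> 12 lines: oph egyxe fphxt usze ngtks aslwg qvntv nejv cdlr azih ovrf iooyj
Final line count: 12

Answer: 12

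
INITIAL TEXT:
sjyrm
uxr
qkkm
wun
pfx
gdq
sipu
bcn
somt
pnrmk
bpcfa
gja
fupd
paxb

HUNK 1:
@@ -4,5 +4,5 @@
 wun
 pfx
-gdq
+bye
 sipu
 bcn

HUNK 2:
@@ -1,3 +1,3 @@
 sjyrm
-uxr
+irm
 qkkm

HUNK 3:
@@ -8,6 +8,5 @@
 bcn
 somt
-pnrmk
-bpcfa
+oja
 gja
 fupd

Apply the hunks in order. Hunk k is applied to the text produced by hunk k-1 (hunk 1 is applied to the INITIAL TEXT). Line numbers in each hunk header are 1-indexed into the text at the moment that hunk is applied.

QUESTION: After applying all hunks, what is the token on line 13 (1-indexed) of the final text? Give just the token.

Hunk 1: at line 4 remove [gdq] add [bye] -> 14 lines: sjyrm uxr qkkm wun pfx bye sipu bcn somt pnrmk bpcfa gja fupd paxb
Hunk 2: at line 1 remove [uxr] add [irm] -> 14 lines: sjyrm irm qkkm wun pfx bye sipu bcn somt pnrmk bpcfa gja fupd paxb
Hunk 3: at line 8 remove [pnrmk,bpcfa] add [oja] -> 13 lines: sjyrm irm qkkm wun pfx bye sipu bcn somt oja gja fupd paxb
Final line 13: paxb

Answer: paxb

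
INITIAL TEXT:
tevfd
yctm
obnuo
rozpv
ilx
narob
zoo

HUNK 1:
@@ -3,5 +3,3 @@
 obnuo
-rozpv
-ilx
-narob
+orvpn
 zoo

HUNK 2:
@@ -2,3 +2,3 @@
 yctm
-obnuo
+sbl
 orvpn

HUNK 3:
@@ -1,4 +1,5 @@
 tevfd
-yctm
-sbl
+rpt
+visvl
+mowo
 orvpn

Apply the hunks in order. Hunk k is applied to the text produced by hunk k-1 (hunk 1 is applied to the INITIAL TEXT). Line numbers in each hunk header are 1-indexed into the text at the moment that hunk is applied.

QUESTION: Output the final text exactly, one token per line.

Answer: tevfd
rpt
visvl
mowo
orvpn
zoo

Derivation:
Hunk 1: at line 3 remove [rozpv,ilx,narob] add [orvpn] -> 5 lines: tevfd yctm obnuo orvpn zoo
Hunk 2: at line 2 remove [obnuo] add [sbl] -> 5 lines: tevfd yctm sbl orvpn zoo
Hunk 3: at line 1 remove [yctm,sbl] add [rpt,visvl,mowo] -> 6 lines: tevfd rpt visvl mowo orvpn zoo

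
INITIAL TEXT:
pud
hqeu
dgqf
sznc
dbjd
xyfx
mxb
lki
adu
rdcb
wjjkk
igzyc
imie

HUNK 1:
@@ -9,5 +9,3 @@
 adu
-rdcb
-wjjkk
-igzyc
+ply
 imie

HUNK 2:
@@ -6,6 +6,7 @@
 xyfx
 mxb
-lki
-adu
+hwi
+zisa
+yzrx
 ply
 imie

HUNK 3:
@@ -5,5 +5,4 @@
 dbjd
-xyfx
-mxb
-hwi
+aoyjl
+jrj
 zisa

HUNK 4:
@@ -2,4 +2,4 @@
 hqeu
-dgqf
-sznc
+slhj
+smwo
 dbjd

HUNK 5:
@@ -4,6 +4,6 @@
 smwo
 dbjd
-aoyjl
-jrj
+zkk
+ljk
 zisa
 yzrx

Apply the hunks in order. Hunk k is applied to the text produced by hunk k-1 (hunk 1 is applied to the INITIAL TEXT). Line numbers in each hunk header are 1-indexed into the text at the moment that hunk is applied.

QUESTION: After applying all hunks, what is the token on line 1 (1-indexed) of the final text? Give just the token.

Hunk 1: at line 9 remove [rdcb,wjjkk,igzyc] add [ply] -> 11 lines: pud hqeu dgqf sznc dbjd xyfx mxb lki adu ply imie
Hunk 2: at line 6 remove [lki,adu] add [hwi,zisa,yzrx] -> 12 lines: pud hqeu dgqf sznc dbjd xyfx mxb hwi zisa yzrx ply imie
Hunk 3: at line 5 remove [xyfx,mxb,hwi] add [aoyjl,jrj] -> 11 lines: pud hqeu dgqf sznc dbjd aoyjl jrj zisa yzrx ply imie
Hunk 4: at line 2 remove [dgqf,sznc] add [slhj,smwo] -> 11 lines: pud hqeu slhj smwo dbjd aoyjl jrj zisa yzrx ply imie
Hunk 5: at line 4 remove [aoyjl,jrj] add [zkk,ljk] -> 11 lines: pud hqeu slhj smwo dbjd zkk ljk zisa yzrx ply imie
Final line 1: pud

Answer: pud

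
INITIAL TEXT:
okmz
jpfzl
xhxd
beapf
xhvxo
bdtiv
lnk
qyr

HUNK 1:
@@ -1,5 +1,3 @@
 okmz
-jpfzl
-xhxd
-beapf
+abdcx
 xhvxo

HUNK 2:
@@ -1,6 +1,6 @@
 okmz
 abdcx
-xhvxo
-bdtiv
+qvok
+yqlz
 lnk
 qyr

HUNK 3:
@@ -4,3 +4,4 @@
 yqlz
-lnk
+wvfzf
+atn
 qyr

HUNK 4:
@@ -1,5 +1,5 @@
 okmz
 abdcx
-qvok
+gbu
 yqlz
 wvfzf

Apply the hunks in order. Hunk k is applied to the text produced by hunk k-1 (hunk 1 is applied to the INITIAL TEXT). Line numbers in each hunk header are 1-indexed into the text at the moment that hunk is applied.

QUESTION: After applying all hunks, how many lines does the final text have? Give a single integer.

Hunk 1: at line 1 remove [jpfzl,xhxd,beapf] add [abdcx] -> 6 lines: okmz abdcx xhvxo bdtiv lnk qyr
Hunk 2: at line 1 remove [xhvxo,bdtiv] add [qvok,yqlz] -> 6 lines: okmz abdcx qvok yqlz lnk qyr
Hunk 3: at line 4 remove [lnk] add [wvfzf,atn] -> 7 lines: okmz abdcx qvok yqlz wvfzf atn qyr
Hunk 4: at line 1 remove [qvok] add [gbu] -> 7 lines: okmz abdcx gbu yqlz wvfzf atn qyr
Final line count: 7

Answer: 7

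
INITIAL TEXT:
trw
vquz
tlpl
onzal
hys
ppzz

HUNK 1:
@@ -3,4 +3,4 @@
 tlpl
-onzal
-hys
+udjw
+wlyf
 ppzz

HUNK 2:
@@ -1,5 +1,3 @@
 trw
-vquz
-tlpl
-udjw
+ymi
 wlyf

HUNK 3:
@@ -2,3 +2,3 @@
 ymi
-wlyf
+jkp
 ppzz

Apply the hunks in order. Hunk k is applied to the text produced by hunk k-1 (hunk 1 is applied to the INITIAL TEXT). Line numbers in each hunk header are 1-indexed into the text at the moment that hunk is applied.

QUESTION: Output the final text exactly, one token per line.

Answer: trw
ymi
jkp
ppzz

Derivation:
Hunk 1: at line 3 remove [onzal,hys] add [udjw,wlyf] -> 6 lines: trw vquz tlpl udjw wlyf ppzz
Hunk 2: at line 1 remove [vquz,tlpl,udjw] add [ymi] -> 4 lines: trw ymi wlyf ppzz
Hunk 3: at line 2 remove [wlyf] add [jkp] -> 4 lines: trw ymi jkp ppzz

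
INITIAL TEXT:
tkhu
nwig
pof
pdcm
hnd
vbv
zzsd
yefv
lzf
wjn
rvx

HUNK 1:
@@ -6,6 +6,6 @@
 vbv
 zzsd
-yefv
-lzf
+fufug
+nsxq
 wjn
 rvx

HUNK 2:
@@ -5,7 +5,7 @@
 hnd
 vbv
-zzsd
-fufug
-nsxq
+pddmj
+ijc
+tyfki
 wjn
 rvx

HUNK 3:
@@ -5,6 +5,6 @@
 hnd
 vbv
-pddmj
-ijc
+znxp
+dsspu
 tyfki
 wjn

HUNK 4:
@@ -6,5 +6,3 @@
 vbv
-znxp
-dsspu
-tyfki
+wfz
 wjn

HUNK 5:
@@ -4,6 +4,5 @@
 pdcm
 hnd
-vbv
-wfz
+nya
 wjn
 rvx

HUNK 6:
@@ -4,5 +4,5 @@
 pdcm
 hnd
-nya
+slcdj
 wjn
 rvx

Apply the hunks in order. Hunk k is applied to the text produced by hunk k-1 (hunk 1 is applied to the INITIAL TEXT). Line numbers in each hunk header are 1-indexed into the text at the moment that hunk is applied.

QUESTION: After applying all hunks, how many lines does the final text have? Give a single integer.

Hunk 1: at line 6 remove [yefv,lzf] add [fufug,nsxq] -> 11 lines: tkhu nwig pof pdcm hnd vbv zzsd fufug nsxq wjn rvx
Hunk 2: at line 5 remove [zzsd,fufug,nsxq] add [pddmj,ijc,tyfki] -> 11 lines: tkhu nwig pof pdcm hnd vbv pddmj ijc tyfki wjn rvx
Hunk 3: at line 5 remove [pddmj,ijc] add [znxp,dsspu] -> 11 lines: tkhu nwig pof pdcm hnd vbv znxp dsspu tyfki wjn rvx
Hunk 4: at line 6 remove [znxp,dsspu,tyfki] add [wfz] -> 9 lines: tkhu nwig pof pdcm hnd vbv wfz wjn rvx
Hunk 5: at line 4 remove [vbv,wfz] add [nya] -> 8 lines: tkhu nwig pof pdcm hnd nya wjn rvx
Hunk 6: at line 4 remove [nya] add [slcdj] -> 8 lines: tkhu nwig pof pdcm hnd slcdj wjn rvx
Final line count: 8

Answer: 8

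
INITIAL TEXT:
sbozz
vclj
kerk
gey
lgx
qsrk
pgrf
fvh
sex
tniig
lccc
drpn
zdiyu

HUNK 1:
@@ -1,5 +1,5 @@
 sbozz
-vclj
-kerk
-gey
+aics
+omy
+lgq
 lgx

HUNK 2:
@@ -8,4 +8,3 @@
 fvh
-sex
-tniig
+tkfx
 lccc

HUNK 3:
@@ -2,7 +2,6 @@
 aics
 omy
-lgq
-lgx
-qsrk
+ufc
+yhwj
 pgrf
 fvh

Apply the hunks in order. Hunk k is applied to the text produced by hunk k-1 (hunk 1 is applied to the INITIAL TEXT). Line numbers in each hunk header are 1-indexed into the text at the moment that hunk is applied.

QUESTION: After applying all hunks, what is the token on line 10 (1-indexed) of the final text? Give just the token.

Answer: drpn

Derivation:
Hunk 1: at line 1 remove [vclj,kerk,gey] add [aics,omy,lgq] -> 13 lines: sbozz aics omy lgq lgx qsrk pgrf fvh sex tniig lccc drpn zdiyu
Hunk 2: at line 8 remove [sex,tniig] add [tkfx] -> 12 lines: sbozz aics omy lgq lgx qsrk pgrf fvh tkfx lccc drpn zdiyu
Hunk 3: at line 2 remove [lgq,lgx,qsrk] add [ufc,yhwj] -> 11 lines: sbozz aics omy ufc yhwj pgrf fvh tkfx lccc drpn zdiyu
Final line 10: drpn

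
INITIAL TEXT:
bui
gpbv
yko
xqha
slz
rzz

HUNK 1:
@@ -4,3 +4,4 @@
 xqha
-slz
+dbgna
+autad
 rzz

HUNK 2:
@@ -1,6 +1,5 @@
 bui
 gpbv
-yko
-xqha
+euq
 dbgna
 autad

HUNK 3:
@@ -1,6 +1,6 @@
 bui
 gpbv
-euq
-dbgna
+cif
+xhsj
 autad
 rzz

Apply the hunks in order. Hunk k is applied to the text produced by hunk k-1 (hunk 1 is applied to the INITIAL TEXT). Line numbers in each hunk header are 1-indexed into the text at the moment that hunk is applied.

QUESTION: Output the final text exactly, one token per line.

Hunk 1: at line 4 remove [slz] add [dbgna,autad] -> 7 lines: bui gpbv yko xqha dbgna autad rzz
Hunk 2: at line 1 remove [yko,xqha] add [euq] -> 6 lines: bui gpbv euq dbgna autad rzz
Hunk 3: at line 1 remove [euq,dbgna] add [cif,xhsj] -> 6 lines: bui gpbv cif xhsj autad rzz

Answer: bui
gpbv
cif
xhsj
autad
rzz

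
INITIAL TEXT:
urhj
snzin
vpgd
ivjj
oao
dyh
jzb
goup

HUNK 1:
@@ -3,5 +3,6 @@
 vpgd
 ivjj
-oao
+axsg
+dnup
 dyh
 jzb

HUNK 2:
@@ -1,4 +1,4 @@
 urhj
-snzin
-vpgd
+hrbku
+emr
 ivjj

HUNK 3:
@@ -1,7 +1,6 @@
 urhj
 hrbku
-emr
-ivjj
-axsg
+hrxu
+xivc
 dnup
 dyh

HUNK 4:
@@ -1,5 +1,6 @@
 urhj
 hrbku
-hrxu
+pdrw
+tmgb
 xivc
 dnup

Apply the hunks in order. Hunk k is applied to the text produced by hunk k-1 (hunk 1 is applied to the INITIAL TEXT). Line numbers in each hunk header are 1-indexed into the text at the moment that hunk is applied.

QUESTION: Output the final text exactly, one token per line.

Answer: urhj
hrbku
pdrw
tmgb
xivc
dnup
dyh
jzb
goup

Derivation:
Hunk 1: at line 3 remove [oao] add [axsg,dnup] -> 9 lines: urhj snzin vpgd ivjj axsg dnup dyh jzb goup
Hunk 2: at line 1 remove [snzin,vpgd] add [hrbku,emr] -> 9 lines: urhj hrbku emr ivjj axsg dnup dyh jzb goup
Hunk 3: at line 1 remove [emr,ivjj,axsg] add [hrxu,xivc] -> 8 lines: urhj hrbku hrxu xivc dnup dyh jzb goup
Hunk 4: at line 1 remove [hrxu] add [pdrw,tmgb] -> 9 lines: urhj hrbku pdrw tmgb xivc dnup dyh jzb goup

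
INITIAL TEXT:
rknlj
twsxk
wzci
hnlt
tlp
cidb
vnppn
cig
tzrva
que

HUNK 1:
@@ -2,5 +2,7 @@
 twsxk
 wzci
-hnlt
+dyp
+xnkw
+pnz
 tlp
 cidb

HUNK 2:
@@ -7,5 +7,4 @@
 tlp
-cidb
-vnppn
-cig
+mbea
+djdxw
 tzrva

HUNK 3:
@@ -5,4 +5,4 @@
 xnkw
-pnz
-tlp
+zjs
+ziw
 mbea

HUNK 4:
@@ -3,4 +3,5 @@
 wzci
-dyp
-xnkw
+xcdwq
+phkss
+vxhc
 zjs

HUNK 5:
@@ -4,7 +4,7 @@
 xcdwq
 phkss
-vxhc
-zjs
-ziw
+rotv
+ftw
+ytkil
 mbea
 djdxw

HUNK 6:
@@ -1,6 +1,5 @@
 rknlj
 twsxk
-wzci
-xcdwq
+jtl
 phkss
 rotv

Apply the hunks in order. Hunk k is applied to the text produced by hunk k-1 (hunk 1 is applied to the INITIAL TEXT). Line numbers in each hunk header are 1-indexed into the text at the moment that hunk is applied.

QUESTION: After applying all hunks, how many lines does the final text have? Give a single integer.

Answer: 11

Derivation:
Hunk 1: at line 2 remove [hnlt] add [dyp,xnkw,pnz] -> 12 lines: rknlj twsxk wzci dyp xnkw pnz tlp cidb vnppn cig tzrva que
Hunk 2: at line 7 remove [cidb,vnppn,cig] add [mbea,djdxw] -> 11 lines: rknlj twsxk wzci dyp xnkw pnz tlp mbea djdxw tzrva que
Hunk 3: at line 5 remove [pnz,tlp] add [zjs,ziw] -> 11 lines: rknlj twsxk wzci dyp xnkw zjs ziw mbea djdxw tzrva que
Hunk 4: at line 3 remove [dyp,xnkw] add [xcdwq,phkss,vxhc] -> 12 lines: rknlj twsxk wzci xcdwq phkss vxhc zjs ziw mbea djdxw tzrva que
Hunk 5: at line 4 remove [vxhc,zjs,ziw] add [rotv,ftw,ytkil] -> 12 lines: rknlj twsxk wzci xcdwq phkss rotv ftw ytkil mbea djdxw tzrva que
Hunk 6: at line 1 remove [wzci,xcdwq] add [jtl] -> 11 lines: rknlj twsxk jtl phkss rotv ftw ytkil mbea djdxw tzrva que
Final line count: 11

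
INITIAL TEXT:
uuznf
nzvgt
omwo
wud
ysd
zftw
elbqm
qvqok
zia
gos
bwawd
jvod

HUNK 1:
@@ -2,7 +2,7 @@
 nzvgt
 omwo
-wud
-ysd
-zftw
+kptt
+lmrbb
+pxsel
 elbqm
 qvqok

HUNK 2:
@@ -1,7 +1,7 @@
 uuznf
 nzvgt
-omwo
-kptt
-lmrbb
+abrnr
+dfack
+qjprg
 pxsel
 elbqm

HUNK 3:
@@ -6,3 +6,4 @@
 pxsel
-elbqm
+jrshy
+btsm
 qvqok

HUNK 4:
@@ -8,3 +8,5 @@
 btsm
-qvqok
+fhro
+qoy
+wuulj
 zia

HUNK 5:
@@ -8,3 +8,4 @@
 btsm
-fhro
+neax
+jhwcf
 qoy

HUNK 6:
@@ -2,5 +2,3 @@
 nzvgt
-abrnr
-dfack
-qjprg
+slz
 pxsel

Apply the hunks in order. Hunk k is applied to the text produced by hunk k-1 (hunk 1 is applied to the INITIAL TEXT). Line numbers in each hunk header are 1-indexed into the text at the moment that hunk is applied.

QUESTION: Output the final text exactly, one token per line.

Hunk 1: at line 2 remove [wud,ysd,zftw] add [kptt,lmrbb,pxsel] -> 12 lines: uuznf nzvgt omwo kptt lmrbb pxsel elbqm qvqok zia gos bwawd jvod
Hunk 2: at line 1 remove [omwo,kptt,lmrbb] add [abrnr,dfack,qjprg] -> 12 lines: uuznf nzvgt abrnr dfack qjprg pxsel elbqm qvqok zia gos bwawd jvod
Hunk 3: at line 6 remove [elbqm] add [jrshy,btsm] -> 13 lines: uuznf nzvgt abrnr dfack qjprg pxsel jrshy btsm qvqok zia gos bwawd jvod
Hunk 4: at line 8 remove [qvqok] add [fhro,qoy,wuulj] -> 15 lines: uuznf nzvgt abrnr dfack qjprg pxsel jrshy btsm fhro qoy wuulj zia gos bwawd jvod
Hunk 5: at line 8 remove [fhro] add [neax,jhwcf] -> 16 lines: uuznf nzvgt abrnr dfack qjprg pxsel jrshy btsm neax jhwcf qoy wuulj zia gos bwawd jvod
Hunk 6: at line 2 remove [abrnr,dfack,qjprg] add [slz] -> 14 lines: uuznf nzvgt slz pxsel jrshy btsm neax jhwcf qoy wuulj zia gos bwawd jvod

Answer: uuznf
nzvgt
slz
pxsel
jrshy
btsm
neax
jhwcf
qoy
wuulj
zia
gos
bwawd
jvod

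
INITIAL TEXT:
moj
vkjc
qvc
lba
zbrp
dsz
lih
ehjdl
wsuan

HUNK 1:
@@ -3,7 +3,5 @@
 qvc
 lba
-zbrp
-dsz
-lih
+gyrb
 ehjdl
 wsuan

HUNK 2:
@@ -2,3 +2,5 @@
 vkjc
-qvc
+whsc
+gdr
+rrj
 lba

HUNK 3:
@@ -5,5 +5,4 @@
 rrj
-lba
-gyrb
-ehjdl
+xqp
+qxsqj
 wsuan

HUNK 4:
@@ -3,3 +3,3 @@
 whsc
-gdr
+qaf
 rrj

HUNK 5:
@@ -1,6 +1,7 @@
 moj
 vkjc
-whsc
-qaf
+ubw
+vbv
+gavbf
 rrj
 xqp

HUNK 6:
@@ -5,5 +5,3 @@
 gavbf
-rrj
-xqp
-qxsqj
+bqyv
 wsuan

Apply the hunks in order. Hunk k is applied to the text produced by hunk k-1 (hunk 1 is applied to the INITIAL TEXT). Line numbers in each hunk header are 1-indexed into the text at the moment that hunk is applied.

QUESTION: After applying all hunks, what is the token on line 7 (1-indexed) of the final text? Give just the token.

Answer: wsuan

Derivation:
Hunk 1: at line 3 remove [zbrp,dsz,lih] add [gyrb] -> 7 lines: moj vkjc qvc lba gyrb ehjdl wsuan
Hunk 2: at line 2 remove [qvc] add [whsc,gdr,rrj] -> 9 lines: moj vkjc whsc gdr rrj lba gyrb ehjdl wsuan
Hunk 3: at line 5 remove [lba,gyrb,ehjdl] add [xqp,qxsqj] -> 8 lines: moj vkjc whsc gdr rrj xqp qxsqj wsuan
Hunk 4: at line 3 remove [gdr] add [qaf] -> 8 lines: moj vkjc whsc qaf rrj xqp qxsqj wsuan
Hunk 5: at line 1 remove [whsc,qaf] add [ubw,vbv,gavbf] -> 9 lines: moj vkjc ubw vbv gavbf rrj xqp qxsqj wsuan
Hunk 6: at line 5 remove [rrj,xqp,qxsqj] add [bqyv] -> 7 lines: moj vkjc ubw vbv gavbf bqyv wsuan
Final line 7: wsuan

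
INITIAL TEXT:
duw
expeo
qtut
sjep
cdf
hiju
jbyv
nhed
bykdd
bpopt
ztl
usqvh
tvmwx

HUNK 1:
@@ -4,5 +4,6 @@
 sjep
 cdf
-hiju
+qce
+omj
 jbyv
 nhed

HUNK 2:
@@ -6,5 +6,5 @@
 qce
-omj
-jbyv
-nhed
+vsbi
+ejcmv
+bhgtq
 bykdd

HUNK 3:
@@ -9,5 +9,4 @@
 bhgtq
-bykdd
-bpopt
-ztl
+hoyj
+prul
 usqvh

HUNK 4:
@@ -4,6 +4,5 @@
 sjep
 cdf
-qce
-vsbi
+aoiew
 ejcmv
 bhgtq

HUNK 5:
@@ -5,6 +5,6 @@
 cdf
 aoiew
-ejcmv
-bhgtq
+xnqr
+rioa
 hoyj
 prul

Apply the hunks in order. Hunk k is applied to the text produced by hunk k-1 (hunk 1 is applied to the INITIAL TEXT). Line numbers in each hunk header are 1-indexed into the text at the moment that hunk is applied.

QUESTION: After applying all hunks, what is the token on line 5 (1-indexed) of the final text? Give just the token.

Answer: cdf

Derivation:
Hunk 1: at line 4 remove [hiju] add [qce,omj] -> 14 lines: duw expeo qtut sjep cdf qce omj jbyv nhed bykdd bpopt ztl usqvh tvmwx
Hunk 2: at line 6 remove [omj,jbyv,nhed] add [vsbi,ejcmv,bhgtq] -> 14 lines: duw expeo qtut sjep cdf qce vsbi ejcmv bhgtq bykdd bpopt ztl usqvh tvmwx
Hunk 3: at line 9 remove [bykdd,bpopt,ztl] add [hoyj,prul] -> 13 lines: duw expeo qtut sjep cdf qce vsbi ejcmv bhgtq hoyj prul usqvh tvmwx
Hunk 4: at line 4 remove [qce,vsbi] add [aoiew] -> 12 lines: duw expeo qtut sjep cdf aoiew ejcmv bhgtq hoyj prul usqvh tvmwx
Hunk 5: at line 5 remove [ejcmv,bhgtq] add [xnqr,rioa] -> 12 lines: duw expeo qtut sjep cdf aoiew xnqr rioa hoyj prul usqvh tvmwx
Final line 5: cdf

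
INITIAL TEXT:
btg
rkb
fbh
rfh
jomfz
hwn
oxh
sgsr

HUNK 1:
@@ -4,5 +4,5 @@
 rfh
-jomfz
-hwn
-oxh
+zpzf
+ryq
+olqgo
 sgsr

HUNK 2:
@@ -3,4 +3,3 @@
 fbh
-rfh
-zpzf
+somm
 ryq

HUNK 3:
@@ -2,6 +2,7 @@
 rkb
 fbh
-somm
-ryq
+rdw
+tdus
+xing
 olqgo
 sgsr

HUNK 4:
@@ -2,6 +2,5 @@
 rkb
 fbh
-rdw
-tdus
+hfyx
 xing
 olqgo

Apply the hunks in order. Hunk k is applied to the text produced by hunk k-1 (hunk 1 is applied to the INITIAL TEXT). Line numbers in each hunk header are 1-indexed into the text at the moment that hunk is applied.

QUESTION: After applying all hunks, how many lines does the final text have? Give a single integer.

Hunk 1: at line 4 remove [jomfz,hwn,oxh] add [zpzf,ryq,olqgo] -> 8 lines: btg rkb fbh rfh zpzf ryq olqgo sgsr
Hunk 2: at line 3 remove [rfh,zpzf] add [somm] -> 7 lines: btg rkb fbh somm ryq olqgo sgsr
Hunk 3: at line 2 remove [somm,ryq] add [rdw,tdus,xing] -> 8 lines: btg rkb fbh rdw tdus xing olqgo sgsr
Hunk 4: at line 2 remove [rdw,tdus] add [hfyx] -> 7 lines: btg rkb fbh hfyx xing olqgo sgsr
Final line count: 7

Answer: 7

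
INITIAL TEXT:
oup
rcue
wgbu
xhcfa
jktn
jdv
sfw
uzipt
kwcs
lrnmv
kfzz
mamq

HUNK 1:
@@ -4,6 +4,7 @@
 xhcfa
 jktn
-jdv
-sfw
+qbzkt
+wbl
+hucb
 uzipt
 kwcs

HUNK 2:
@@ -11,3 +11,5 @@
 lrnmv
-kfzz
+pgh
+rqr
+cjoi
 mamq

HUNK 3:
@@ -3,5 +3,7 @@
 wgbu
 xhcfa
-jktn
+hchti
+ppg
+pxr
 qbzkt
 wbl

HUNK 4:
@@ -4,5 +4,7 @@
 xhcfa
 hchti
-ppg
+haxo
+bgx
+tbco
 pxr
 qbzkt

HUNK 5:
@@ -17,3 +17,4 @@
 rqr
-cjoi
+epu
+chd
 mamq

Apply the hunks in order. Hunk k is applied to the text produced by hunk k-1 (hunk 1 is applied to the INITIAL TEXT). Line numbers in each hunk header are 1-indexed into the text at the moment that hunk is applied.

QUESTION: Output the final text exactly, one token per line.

Answer: oup
rcue
wgbu
xhcfa
hchti
haxo
bgx
tbco
pxr
qbzkt
wbl
hucb
uzipt
kwcs
lrnmv
pgh
rqr
epu
chd
mamq

Derivation:
Hunk 1: at line 4 remove [jdv,sfw] add [qbzkt,wbl,hucb] -> 13 lines: oup rcue wgbu xhcfa jktn qbzkt wbl hucb uzipt kwcs lrnmv kfzz mamq
Hunk 2: at line 11 remove [kfzz] add [pgh,rqr,cjoi] -> 15 lines: oup rcue wgbu xhcfa jktn qbzkt wbl hucb uzipt kwcs lrnmv pgh rqr cjoi mamq
Hunk 3: at line 3 remove [jktn] add [hchti,ppg,pxr] -> 17 lines: oup rcue wgbu xhcfa hchti ppg pxr qbzkt wbl hucb uzipt kwcs lrnmv pgh rqr cjoi mamq
Hunk 4: at line 4 remove [ppg] add [haxo,bgx,tbco] -> 19 lines: oup rcue wgbu xhcfa hchti haxo bgx tbco pxr qbzkt wbl hucb uzipt kwcs lrnmv pgh rqr cjoi mamq
Hunk 5: at line 17 remove [cjoi] add [epu,chd] -> 20 lines: oup rcue wgbu xhcfa hchti haxo bgx tbco pxr qbzkt wbl hucb uzipt kwcs lrnmv pgh rqr epu chd mamq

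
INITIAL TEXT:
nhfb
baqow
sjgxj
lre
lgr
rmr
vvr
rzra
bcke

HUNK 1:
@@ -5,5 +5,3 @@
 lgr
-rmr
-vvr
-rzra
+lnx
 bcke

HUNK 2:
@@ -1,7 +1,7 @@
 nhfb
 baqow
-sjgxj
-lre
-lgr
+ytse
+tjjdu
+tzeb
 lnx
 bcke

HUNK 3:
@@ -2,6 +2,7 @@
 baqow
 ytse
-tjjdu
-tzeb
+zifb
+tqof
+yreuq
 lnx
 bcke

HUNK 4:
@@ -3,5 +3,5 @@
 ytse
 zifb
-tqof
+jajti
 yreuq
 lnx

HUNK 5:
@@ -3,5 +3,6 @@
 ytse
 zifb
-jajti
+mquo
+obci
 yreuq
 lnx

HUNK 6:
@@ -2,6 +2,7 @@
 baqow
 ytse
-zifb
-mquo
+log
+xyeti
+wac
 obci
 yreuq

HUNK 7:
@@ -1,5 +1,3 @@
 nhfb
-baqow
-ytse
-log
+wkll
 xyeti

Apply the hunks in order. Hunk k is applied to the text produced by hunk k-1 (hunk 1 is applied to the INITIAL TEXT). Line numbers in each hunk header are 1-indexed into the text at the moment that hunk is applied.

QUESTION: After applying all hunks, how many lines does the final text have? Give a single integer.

Hunk 1: at line 5 remove [rmr,vvr,rzra] add [lnx] -> 7 lines: nhfb baqow sjgxj lre lgr lnx bcke
Hunk 2: at line 1 remove [sjgxj,lre,lgr] add [ytse,tjjdu,tzeb] -> 7 lines: nhfb baqow ytse tjjdu tzeb lnx bcke
Hunk 3: at line 2 remove [tjjdu,tzeb] add [zifb,tqof,yreuq] -> 8 lines: nhfb baqow ytse zifb tqof yreuq lnx bcke
Hunk 4: at line 3 remove [tqof] add [jajti] -> 8 lines: nhfb baqow ytse zifb jajti yreuq lnx bcke
Hunk 5: at line 3 remove [jajti] add [mquo,obci] -> 9 lines: nhfb baqow ytse zifb mquo obci yreuq lnx bcke
Hunk 6: at line 2 remove [zifb,mquo] add [log,xyeti,wac] -> 10 lines: nhfb baqow ytse log xyeti wac obci yreuq lnx bcke
Hunk 7: at line 1 remove [baqow,ytse,log] add [wkll] -> 8 lines: nhfb wkll xyeti wac obci yreuq lnx bcke
Final line count: 8

Answer: 8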